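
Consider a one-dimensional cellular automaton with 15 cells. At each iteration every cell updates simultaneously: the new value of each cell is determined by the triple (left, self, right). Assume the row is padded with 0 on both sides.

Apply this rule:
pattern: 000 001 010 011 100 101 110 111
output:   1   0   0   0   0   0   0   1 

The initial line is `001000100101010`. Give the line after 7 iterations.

iteration 1: 100010000000000
iteration 2: 001000111111111
iteration 3: 100010011111110
iteration 4: 001000001111100
iteration 5: 100011100111001
iteration 6: 001001000010000
iteration 7: 100000011000111

100000011000111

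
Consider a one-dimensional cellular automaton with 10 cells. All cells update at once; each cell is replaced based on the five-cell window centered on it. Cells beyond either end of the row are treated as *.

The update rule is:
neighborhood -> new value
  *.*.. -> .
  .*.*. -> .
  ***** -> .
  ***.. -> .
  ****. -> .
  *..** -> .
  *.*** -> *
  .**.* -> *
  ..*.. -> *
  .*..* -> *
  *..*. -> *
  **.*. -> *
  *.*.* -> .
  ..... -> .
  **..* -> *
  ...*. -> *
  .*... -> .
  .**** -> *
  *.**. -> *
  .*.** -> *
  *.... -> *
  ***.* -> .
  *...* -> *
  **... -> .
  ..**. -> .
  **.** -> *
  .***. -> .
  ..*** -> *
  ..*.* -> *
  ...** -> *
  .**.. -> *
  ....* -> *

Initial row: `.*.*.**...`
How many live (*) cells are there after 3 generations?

*...***.**
..***..***
*.*..*.**.
count of *: 5

5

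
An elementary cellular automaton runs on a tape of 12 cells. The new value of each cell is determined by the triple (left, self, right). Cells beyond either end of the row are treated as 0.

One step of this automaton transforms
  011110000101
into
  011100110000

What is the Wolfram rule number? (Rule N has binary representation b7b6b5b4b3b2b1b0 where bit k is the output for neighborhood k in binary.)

position 2: 111 → 1  (bit 7 = 1)
position 4: 110 → 0  (bit 6 = 0)
position 10: 101 → 0  (bit 5 = 0)
position 5: 100 → 0  (bit 4 = 0)
position 1: 011 → 1  (bit 3 = 1)
position 9: 010 → 0  (bit 2 = 0)
position 0: 001 → 0  (bit 1 = 0)
position 6: 000 → 1  (bit 0 = 1)
bits b7..b0 = 10001001 = 137

137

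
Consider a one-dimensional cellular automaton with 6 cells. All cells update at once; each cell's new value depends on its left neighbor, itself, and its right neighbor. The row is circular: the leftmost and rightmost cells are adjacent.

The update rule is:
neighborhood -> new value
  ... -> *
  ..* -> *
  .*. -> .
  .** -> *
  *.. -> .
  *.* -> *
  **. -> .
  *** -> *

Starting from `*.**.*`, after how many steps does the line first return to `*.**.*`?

3

.**.**
**.**.
*.**.*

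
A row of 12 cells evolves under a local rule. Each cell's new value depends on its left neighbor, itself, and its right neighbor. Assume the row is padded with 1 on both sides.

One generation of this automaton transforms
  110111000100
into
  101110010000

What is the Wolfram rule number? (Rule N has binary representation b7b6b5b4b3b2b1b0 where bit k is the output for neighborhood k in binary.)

position 0: 111 → 1  (bit 7 = 1)
position 1: 110 → 0  (bit 6 = 0)
position 2: 101 → 1  (bit 5 = 1)
position 6: 100 → 0  (bit 4 = 0)
position 3: 011 → 1  (bit 3 = 1)
position 9: 010 → 0  (bit 2 = 0)
position 8: 001 → 0  (bit 1 = 0)
position 7: 000 → 1  (bit 0 = 1)
bits b7..b0 = 10101001 = 169

169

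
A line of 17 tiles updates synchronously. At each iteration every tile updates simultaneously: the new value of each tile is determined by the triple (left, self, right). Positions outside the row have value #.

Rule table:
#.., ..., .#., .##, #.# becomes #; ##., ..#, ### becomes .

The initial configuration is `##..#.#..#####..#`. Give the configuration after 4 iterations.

##.#.#.#####.#.#.

..#.####.#....#.#
#.###...#####.###
.##..##.#....##..
##.#.#.#####.#.#.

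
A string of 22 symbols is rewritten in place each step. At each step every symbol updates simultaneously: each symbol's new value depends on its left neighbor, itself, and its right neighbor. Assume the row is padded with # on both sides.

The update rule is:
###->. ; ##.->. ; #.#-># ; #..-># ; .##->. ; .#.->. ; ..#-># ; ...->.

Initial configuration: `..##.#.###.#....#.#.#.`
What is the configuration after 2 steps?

..##.#.#.#.#.##.#.#.#.

##..#.#...#.#..#.#.#.#
..##.#.#.#.#.##.#.#.#.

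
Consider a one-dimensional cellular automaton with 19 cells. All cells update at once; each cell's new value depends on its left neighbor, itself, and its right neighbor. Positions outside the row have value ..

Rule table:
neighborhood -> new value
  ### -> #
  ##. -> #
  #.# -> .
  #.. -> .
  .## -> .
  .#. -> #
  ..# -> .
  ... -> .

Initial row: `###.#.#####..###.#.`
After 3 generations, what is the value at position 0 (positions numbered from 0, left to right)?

.

.##.#..####...##.#.
..#.#...###....#.#.
..#.#....##....#.#.
position 0 holds .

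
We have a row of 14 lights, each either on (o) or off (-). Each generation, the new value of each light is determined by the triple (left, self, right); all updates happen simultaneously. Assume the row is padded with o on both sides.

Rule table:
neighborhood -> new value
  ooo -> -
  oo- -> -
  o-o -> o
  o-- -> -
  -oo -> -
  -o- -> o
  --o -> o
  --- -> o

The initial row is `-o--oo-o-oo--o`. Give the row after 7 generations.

oo-oo-oo-ooo--

oo-o--ooo---o-
--oo-o----oooo
-o--oo-ooo----
oo-o--o----ooo
--oo-oo-ooo---
-o--o--o----oo
oo-oo-oo-ooo--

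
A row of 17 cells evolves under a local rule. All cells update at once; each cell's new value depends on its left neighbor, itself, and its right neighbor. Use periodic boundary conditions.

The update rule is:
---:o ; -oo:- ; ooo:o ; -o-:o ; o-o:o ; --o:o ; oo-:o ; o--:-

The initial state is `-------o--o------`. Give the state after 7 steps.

-ooooooooooooo-oo

step 1: oooooooo-oo-ooooo
step 2: ooooooooo-oo-oooo
step 3: oooooooooo-oo-ooo
step 4: ooooooooooo-oo-oo
step 5: oooooooooooo-oo-o
step 6: ooooooooooooo-oo-
step 7: -ooooooooooooo-oo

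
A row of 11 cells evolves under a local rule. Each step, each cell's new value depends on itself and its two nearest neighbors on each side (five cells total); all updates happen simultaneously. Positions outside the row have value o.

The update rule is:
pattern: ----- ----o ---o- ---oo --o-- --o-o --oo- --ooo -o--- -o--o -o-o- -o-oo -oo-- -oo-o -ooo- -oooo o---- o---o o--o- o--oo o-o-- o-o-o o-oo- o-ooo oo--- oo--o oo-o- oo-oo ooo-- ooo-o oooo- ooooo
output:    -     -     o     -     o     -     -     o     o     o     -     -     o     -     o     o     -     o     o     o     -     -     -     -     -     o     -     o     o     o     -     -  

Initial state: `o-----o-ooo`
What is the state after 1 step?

o----o---o-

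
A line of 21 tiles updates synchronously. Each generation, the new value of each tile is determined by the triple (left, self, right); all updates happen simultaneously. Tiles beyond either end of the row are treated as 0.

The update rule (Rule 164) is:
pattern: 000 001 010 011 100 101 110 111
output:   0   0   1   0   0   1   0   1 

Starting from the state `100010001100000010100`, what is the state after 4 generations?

100010000000000001000

generation 1: 100010000000000011100
generation 2: 100010000000000001000
generation 3: 100010000000000001000  (fixed point — unchanged through generation 4)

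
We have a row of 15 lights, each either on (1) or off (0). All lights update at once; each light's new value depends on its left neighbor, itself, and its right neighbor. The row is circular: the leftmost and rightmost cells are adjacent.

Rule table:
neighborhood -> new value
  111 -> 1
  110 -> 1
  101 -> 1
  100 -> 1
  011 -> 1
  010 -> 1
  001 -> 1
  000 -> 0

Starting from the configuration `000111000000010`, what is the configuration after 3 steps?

111111111011111

001111100000111
111111110001111
111111111011111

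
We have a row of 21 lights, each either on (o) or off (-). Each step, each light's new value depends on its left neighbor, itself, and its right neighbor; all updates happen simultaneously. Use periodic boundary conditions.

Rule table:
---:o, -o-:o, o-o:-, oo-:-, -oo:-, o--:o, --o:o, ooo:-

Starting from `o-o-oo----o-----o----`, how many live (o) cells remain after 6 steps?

o-o---ooooooooooooooo
--oooo---------------
oo----ooooooooooooooo
--oooo---------------  (repeats step 2; period 2)
step 6: --oooo---------------
count of o: 4

4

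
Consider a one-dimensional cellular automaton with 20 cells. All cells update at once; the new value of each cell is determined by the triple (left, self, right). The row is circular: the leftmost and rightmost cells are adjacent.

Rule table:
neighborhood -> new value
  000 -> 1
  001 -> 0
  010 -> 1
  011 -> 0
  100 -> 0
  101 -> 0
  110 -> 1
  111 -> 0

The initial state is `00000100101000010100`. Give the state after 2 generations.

11110100101011010101
00010100101001010100

00010100101001010100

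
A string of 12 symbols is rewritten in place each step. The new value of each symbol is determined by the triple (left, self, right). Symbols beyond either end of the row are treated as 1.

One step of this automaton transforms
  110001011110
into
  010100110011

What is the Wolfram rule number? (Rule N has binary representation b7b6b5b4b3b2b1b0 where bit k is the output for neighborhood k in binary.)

position 0: 111 → 0  (bit 7 = 0)
position 1: 110 → 1  (bit 6 = 1)
position 6: 101 → 1  (bit 5 = 1)
position 2: 100 → 0  (bit 4 = 0)
position 7: 011 → 1  (bit 3 = 1)
position 5: 010 → 0  (bit 2 = 0)
position 4: 001 → 0  (bit 1 = 0)
position 3: 000 → 1  (bit 0 = 1)
bits b7..b0 = 01101001 = 105

105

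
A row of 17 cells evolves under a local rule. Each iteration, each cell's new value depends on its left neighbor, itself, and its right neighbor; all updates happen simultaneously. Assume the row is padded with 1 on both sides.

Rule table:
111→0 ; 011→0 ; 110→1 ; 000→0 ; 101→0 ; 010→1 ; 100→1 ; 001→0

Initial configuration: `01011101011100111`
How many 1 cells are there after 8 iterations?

iteration 1: 01000101000110000
iteration 2: 01100101100011000
iteration 3: 00110100110001100
iteration 4: 10010110011000110
iteration 5: 11010011001100010
iteration 6: 01011001100110010
iteration 7: 01001100110011010
iteration 8: 01100110011001010
count of 1: 8

8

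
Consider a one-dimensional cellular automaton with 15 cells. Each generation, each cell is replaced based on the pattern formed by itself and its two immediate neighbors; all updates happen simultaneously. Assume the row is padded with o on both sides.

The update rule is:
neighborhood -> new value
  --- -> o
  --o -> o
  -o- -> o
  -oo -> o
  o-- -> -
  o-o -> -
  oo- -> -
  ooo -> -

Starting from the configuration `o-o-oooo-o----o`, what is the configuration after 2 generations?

generation 1: --o-o----o-oooo
generation 2: -oo-o-oooo-o---

-oo-o-oooo-o---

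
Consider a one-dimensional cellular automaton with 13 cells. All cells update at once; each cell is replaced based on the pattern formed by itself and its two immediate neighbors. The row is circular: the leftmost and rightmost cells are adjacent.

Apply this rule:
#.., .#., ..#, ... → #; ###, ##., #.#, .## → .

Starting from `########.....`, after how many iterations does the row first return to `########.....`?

........#####
########.....

2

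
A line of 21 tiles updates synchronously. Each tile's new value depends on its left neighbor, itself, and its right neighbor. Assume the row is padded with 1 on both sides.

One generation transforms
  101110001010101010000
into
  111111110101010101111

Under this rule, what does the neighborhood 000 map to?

1

At position 6 the neighborhood is 000; the next row has 1 there.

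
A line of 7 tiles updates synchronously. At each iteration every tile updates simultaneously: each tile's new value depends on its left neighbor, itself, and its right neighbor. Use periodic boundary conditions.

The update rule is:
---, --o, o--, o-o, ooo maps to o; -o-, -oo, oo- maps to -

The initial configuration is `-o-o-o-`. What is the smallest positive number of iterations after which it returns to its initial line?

o-o-o-o
-o-o-o-

2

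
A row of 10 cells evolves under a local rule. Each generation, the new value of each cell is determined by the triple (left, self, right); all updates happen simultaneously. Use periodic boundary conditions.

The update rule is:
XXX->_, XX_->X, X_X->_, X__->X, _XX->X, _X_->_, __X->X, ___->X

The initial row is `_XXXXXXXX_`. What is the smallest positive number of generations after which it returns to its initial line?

2

XX______XX
_XXXXXXXX_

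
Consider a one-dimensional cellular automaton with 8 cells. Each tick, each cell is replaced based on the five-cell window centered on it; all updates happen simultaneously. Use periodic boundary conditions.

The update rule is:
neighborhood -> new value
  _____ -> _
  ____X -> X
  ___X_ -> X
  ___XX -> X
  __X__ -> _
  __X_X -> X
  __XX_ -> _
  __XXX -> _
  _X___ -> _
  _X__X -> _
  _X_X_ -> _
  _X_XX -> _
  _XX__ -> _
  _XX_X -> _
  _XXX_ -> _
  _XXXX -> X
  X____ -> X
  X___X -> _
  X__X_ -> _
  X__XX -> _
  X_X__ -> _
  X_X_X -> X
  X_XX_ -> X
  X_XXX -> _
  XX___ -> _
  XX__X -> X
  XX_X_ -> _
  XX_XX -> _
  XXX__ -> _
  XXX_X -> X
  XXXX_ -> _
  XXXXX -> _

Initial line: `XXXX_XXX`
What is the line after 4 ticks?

_XXXX_X_

___X__X_
XXX_____
____X_XX
_XXXX_X_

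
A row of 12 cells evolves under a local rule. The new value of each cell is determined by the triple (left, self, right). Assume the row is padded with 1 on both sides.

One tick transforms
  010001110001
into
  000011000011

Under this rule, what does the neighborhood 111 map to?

0

At position 6 the neighborhood is 111; the next row has 0 there.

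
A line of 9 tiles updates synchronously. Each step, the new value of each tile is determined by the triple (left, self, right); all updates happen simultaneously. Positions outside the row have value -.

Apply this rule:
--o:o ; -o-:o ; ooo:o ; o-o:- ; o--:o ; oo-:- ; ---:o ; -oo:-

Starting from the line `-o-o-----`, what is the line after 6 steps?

step 1: oo-oooooo
step 2: ----oooo-
step 3: oooo-oo-o
step 4: -oo-----o
step 5: o--oooooo
step 6: ooo-oooo-

ooo-oooo-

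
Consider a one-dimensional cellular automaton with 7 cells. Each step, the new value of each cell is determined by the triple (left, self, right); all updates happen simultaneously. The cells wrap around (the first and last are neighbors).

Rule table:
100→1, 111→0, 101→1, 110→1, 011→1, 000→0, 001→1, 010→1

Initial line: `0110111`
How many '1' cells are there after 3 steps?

4

1111101
0000111
1001101
count of 1: 4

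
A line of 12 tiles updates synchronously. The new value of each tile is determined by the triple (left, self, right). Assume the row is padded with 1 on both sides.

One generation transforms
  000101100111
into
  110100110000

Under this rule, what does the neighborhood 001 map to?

At position 2 the neighborhood is 001; the next row has 0 there.

0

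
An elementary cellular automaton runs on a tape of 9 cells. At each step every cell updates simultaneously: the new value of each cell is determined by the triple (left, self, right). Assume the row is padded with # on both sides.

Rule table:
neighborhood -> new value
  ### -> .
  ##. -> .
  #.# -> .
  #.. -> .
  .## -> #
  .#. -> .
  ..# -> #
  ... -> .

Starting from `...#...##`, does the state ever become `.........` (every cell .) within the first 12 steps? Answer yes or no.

step 1: ..#...##.
step 2: .#...##..
step 3: ....##..#
step 4: ...##..##
step 5: ..##..##.
step 6: .##..##..
step 7: .#..##..#
step 8: ...##..##  (repeats step 4; period 4)
step 12: ...##..##
step 12 is ...##..##, still not uniform .

no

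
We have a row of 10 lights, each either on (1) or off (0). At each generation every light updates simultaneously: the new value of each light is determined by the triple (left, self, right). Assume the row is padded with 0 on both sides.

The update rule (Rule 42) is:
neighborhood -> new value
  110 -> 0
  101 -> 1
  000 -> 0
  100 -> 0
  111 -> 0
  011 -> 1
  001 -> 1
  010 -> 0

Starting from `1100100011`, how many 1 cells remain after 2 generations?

3

1001000110
0010001100
count of 1: 3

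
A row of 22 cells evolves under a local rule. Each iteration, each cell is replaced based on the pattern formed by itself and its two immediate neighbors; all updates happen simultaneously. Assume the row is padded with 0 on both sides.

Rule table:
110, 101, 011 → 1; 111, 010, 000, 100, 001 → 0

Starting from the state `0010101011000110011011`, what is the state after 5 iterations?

0001010111000110011111
0000101101000110010001
0000011110000110000000
0000010010000110000000
0000000000000110000000

0000000000000110000000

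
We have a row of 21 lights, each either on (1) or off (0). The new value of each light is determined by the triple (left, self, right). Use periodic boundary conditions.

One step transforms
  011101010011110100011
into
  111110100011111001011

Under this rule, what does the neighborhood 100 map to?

0

At position 8 the neighborhood is 100; the next row has 0 there.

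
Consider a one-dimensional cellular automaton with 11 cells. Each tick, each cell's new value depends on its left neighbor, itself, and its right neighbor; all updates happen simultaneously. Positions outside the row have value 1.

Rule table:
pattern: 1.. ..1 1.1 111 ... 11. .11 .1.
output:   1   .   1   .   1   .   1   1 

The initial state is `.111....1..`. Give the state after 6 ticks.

tick 1: 11..111.11.
tick 2: ..1.1..11.1
tick 3: 1.1111.1.11
tick 4: .11...1111.
tick 5: 11.11.1...1
tick 6: ..11.1111.1

..11.1111.1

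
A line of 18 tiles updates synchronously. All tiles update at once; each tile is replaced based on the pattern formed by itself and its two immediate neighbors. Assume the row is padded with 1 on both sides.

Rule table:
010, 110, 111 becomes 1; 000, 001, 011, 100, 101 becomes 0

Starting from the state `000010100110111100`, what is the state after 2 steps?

000010100010001100

000010100010011100
000010100010001100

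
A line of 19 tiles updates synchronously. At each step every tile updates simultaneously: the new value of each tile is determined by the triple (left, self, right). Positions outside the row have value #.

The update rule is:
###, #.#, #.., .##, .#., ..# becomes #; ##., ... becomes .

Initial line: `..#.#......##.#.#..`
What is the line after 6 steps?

######....##.######
#####.#..##.#######
####.#####.########
###.#####.#########
##.#####.##########
#.#####.###########

#.#####.###########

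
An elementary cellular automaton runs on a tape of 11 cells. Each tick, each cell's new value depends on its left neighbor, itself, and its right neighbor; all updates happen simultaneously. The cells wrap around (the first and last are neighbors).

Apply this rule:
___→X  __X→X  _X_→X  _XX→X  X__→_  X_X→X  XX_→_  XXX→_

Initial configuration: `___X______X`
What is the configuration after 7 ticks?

_XXX_XXXXXX
XX__XX_____
X__XX__XXXX
__XX__XX___
XXX__XX__XX
____XX__XX_
XXXXX__XX__

XXXXX__XX__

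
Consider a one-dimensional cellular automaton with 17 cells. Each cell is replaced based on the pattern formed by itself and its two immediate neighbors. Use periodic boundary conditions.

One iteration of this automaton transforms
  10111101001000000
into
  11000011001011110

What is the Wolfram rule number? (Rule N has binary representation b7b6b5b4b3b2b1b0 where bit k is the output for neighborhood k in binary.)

position 3: 111 → 0  (bit 7 = 0)
position 5: 110 → 0  (bit 6 = 0)
position 1: 101 → 1  (bit 5 = 1)
position 8: 100 → 0  (bit 4 = 0)
position 2: 011 → 0  (bit 3 = 0)
position 0: 010 → 1  (bit 2 = 1)
position 9: 001 → 0  (bit 1 = 0)
position 12: 000 → 1  (bit 0 = 1)
bits b7..b0 = 00100101 = 37

37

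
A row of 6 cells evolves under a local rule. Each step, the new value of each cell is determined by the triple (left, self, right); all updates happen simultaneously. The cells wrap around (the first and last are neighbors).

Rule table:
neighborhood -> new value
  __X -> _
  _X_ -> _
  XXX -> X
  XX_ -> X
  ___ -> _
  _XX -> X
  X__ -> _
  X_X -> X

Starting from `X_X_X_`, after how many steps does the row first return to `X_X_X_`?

step 1: _X_X_X
step 2: X_X_X_

2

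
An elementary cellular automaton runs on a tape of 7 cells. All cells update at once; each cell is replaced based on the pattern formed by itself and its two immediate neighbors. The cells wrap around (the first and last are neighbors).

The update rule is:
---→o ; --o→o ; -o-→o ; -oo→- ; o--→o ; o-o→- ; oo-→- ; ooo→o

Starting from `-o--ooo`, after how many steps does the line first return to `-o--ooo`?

7

-ooo-o-
o-o--oo
--ooo-o
oo-o--o
o--ooo-
ooo-o--
-o--ooo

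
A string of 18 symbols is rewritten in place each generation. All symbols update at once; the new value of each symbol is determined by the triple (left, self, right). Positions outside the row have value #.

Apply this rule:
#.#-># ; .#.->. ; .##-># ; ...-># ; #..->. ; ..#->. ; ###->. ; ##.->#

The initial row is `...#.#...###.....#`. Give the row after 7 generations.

generation 1: .#..#..#.#.#.###.#
generation 2: #.......#.#.##.###
generation 3: #.#####..#.#####..
generation 4: ###...#...##...#..
generation 5: ..#.#...#.##.#....
generation 6: ...#..#..####..##.
generation 7: .#.......#..#..###

.#.......#..#..###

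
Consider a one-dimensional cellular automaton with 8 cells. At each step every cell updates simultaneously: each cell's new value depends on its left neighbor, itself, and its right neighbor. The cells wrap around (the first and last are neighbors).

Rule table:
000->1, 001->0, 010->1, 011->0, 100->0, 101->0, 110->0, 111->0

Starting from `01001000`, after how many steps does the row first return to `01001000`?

2

step 1: 01001011
step 2: 01001000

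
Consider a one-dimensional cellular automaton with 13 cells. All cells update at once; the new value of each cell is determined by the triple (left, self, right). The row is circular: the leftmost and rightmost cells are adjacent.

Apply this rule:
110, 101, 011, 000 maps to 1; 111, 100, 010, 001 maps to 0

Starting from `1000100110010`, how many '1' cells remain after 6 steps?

9

0010000110001
0000110110100
1110111111001
0011100001001
0010101100000
1001011101111
count of 1: 9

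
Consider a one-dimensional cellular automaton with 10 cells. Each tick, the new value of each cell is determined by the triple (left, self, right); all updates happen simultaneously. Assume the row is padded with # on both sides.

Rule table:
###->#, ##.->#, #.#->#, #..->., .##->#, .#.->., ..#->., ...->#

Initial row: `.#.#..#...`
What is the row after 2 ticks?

tick 1: #.#.....#.
tick 2: ##..###..#

##..###..#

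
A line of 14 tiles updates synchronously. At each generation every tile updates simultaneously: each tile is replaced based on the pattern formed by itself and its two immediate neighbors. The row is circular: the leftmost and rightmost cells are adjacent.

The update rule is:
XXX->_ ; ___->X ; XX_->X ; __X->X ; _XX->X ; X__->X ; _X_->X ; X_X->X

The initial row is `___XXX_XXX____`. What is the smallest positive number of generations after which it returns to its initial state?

XXXX_XXX_XXXXX
___XXX_XXX____

2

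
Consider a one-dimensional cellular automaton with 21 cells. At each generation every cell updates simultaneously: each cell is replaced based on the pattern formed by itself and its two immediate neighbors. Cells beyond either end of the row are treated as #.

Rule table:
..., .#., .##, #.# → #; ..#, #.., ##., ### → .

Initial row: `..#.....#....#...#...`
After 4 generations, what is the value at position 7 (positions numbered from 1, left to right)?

..#.###.#.##.#.#.#.#.
..###..####.#########
..#....#...##........
..#.##.#.#.#..######.
position 7 holds .

.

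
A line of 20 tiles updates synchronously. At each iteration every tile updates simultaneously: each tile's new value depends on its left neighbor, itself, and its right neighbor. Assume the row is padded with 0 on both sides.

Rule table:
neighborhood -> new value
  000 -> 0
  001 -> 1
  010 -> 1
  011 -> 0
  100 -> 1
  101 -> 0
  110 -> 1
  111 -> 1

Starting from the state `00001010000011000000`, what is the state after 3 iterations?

01101110100111011000

iteration 1: 00011011000101100000
iteration 2: 00101001101100110000
iteration 3: 01101110100111011000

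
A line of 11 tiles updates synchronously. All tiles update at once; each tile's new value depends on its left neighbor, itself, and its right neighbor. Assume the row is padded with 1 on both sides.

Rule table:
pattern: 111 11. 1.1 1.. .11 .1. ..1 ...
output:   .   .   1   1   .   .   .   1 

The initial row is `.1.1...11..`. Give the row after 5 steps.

1.1.1..1..1

1.1.11...1.
.1.1..11..1
1.1.1...1..
.1.1.11..1.
1.1.1..1..1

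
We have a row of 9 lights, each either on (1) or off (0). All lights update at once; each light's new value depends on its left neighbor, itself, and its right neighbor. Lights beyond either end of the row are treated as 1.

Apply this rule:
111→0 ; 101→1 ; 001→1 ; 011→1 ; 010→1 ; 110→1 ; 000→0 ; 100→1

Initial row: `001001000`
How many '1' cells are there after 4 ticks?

111111101
000000111
100001100
110011111
count of 1: 7

7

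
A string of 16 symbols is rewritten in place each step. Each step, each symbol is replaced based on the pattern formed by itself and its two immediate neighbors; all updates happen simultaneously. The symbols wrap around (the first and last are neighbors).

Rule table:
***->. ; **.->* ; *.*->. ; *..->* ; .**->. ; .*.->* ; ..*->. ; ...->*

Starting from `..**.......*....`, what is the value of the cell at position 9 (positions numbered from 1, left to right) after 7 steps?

*..*******.*****
**.......*......
.*******.******.
.......*......**
******.******..*
.....*......**..
****.******..***
position 9 holds *

*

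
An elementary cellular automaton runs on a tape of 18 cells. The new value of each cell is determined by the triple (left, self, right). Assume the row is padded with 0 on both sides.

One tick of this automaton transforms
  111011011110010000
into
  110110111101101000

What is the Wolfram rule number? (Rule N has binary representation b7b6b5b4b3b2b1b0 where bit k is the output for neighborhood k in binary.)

position 1: 111 → 1  (bit 7 = 1)
position 2: 110 → 0  (bit 6 = 0)
position 3: 101 → 1  (bit 5 = 1)
position 11: 100 → 1  (bit 4 = 1)
position 0: 011 → 1  (bit 3 = 1)
position 13: 010 → 0  (bit 2 = 0)
position 12: 001 → 1  (bit 1 = 1)
position 15: 000 → 0  (bit 0 = 0)
bits b7..b0 = 10111010 = 186

186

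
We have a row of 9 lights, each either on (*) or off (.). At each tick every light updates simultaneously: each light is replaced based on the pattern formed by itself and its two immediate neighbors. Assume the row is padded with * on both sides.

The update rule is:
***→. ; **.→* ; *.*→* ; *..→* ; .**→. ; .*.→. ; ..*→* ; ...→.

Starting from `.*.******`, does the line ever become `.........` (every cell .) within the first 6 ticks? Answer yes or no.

tick 1: *.*......
tick 2: **.*....*
tick 3: .**.*..*.
tick 4: *.**.**.*
tick 5: **.**.**.
tick 6: .**.**.**
tick 6 is .**.**.**, still not uniform .

no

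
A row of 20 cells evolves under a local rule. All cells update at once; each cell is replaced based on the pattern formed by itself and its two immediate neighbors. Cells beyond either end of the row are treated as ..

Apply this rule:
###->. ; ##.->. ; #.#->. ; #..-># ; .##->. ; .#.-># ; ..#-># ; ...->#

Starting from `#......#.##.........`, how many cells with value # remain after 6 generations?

3

########...#########
........###.........
########...#########  (repeats generation 1; period 2)
generation 6: ........###.........
count of #: 3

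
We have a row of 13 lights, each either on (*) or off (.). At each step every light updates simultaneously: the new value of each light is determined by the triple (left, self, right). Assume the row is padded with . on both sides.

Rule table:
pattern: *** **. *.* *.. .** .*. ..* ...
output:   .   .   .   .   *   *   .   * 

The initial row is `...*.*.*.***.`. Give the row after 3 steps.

**.*.*.*.*...
*..*.*.*.*.**
*..*.*.*.*.*.

*..*.*.*.*.*.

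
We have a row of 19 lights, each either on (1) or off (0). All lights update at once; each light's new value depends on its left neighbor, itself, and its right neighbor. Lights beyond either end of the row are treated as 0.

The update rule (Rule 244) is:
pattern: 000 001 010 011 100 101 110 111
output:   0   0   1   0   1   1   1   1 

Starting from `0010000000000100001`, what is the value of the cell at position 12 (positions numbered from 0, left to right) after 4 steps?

0

step 1: 0011000000000110001
step 2: 0001100000000011001
step 3: 0000110000000001101
step 4: 0000011000000000111
position 12 holds 0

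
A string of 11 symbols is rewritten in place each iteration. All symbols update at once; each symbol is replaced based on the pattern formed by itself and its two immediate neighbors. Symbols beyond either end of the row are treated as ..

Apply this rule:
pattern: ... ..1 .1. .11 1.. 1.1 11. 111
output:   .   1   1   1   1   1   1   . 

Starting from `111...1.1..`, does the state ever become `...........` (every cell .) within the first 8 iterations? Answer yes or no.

iteration 1: 1.11.11111.
iteration 2: 111111...11
iteration 3: 1....11.111
iteration 4: 11..11111.1
iteration 5: 11111...111
iteration 6: 1...11.11.1
iteration 7: 11.11111111
iteration 8: 1111......1
iteration 8 is 1111......1, still not uniform .

no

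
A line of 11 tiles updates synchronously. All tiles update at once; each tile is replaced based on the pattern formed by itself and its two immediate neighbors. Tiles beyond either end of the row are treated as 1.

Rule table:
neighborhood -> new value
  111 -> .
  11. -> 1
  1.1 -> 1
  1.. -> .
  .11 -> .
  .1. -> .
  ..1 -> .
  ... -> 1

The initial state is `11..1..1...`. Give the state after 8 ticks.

.1.......1.
1..11111..1
1......1...
1.1111...1.
11...1.1..1
.1.1..1....
1.1.....11.
11..111..11

11..111..11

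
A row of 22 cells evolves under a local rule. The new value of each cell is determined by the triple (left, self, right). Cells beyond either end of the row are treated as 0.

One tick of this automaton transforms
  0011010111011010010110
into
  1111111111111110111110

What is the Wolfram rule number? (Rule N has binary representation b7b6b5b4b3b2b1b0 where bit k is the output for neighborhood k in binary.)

239

position 8: 111 → 1  (bit 7 = 1)
position 3: 110 → 1  (bit 6 = 1)
position 4: 101 → 1  (bit 5 = 1)
position 15: 100 → 0  (bit 4 = 0)
position 2: 011 → 1  (bit 3 = 1)
position 5: 010 → 1  (bit 2 = 1)
position 1: 001 → 1  (bit 1 = 1)
position 0: 000 → 1  (bit 0 = 1)
bits b7..b0 = 11101111 = 239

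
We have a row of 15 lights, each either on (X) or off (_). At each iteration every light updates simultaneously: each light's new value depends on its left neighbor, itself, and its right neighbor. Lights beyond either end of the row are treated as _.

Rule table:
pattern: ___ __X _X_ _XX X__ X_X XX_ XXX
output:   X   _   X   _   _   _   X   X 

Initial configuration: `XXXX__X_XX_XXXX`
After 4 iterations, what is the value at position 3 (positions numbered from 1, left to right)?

_

iteration 1: _XXX__X__X__XXX
iteration 2: __XX__X__X___XX
iteration 3: X__X__X__X_X__X
iteration 4: X__X__X__X_X__X
position 3 holds _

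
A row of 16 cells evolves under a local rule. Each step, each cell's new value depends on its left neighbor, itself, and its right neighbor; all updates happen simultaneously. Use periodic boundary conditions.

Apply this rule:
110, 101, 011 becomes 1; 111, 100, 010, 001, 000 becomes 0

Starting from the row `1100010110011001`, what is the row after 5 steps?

0000000000011000

0100001110011001
1000001010011000
0000000100011000
0000000000011000
0000000000011000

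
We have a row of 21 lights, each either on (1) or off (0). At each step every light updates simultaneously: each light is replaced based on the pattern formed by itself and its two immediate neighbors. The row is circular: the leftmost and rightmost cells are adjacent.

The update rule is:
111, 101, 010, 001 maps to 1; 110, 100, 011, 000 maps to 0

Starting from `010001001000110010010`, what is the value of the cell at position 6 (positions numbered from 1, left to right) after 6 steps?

110011011001000110110
000100100011001001001
001101100100011011011
010010001100100100100
110110010001101101100
001000110010010010001
position 6 holds 0

0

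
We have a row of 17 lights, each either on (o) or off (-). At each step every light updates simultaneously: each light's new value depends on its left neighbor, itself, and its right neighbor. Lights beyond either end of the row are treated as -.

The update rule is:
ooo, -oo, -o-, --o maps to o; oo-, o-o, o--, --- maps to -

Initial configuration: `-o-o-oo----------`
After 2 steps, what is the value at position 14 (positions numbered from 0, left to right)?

oo-o-o-----------
o--o-o-----------
position 14 holds -

-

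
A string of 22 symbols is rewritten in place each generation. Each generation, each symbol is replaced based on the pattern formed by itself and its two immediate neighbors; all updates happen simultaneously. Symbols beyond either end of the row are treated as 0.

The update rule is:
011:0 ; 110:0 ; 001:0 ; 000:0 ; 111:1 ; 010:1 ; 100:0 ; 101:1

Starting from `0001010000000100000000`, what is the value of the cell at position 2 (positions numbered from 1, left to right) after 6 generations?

0

0001110000000100000000
0000100000000100000000
0000100000000100000000  (fixed point — unchanged through generation 6)
position 2 holds 0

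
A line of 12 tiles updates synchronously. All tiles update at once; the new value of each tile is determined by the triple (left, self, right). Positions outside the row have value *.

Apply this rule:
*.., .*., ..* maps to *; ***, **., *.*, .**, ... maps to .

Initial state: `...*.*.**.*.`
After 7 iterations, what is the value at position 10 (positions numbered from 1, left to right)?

*

*.**.*....*.
.....**..**.
*...*..**...
.*.****..*.*
.*.....***..
.**...*...**
...*.***.*..
position 10 holds *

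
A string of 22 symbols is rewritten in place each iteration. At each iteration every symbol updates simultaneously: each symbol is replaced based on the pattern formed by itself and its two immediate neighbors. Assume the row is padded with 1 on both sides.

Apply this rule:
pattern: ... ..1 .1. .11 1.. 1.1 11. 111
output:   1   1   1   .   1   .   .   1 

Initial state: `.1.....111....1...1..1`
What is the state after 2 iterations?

iteration 1: .111111.1.11111111111.
iteration 2: ..1111..1..111111111..

..1111..1..111111111..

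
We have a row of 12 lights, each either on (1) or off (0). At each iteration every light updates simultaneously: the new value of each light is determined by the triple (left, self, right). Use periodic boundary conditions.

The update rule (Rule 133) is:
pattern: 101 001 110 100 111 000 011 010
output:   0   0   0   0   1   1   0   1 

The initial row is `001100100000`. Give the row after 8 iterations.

110100101010

100000101111
001110100111
000100100010
110100101010
000100101010
110100101010  (repeats iteration 4; period 2)
iteration 8: 110100101010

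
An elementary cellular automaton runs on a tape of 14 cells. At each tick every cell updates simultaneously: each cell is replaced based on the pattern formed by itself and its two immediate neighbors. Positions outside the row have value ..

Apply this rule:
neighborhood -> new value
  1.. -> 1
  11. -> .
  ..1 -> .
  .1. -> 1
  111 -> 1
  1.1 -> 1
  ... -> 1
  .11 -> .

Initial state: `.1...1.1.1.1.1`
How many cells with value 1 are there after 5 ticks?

.111.111111111
..1.1.1111111.
1.1111.11111.1
11.11.1.111.11
..1..111.1.1..
count of 1: 6

6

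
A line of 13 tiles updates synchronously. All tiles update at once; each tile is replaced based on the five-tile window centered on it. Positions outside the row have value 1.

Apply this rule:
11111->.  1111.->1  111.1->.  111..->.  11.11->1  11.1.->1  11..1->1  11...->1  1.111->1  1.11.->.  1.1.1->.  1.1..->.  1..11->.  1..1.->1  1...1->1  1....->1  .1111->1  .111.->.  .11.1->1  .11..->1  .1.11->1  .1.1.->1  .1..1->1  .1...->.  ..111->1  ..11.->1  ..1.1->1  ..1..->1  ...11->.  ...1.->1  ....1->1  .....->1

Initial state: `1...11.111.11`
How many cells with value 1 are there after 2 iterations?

9

.11.1111..111
1.11111.1.11.
count of 1: 9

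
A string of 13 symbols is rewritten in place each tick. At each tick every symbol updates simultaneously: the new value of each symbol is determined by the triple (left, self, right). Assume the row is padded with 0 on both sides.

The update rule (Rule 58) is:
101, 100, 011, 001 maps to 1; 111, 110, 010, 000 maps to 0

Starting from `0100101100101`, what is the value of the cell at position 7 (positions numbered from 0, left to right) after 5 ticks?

tick 1: 1011011011010
tick 2: 0110110110101
tick 3: 1101101101010
tick 4: 1011011010101
tick 5: 0110110101010
position 7 holds 1

1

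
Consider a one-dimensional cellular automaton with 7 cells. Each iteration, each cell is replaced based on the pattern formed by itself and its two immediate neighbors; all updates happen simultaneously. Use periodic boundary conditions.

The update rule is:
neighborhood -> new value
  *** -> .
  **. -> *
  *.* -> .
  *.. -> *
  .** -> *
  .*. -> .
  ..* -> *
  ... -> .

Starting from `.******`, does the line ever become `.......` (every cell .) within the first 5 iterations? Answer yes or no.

no

iteration 1: .*....*
iteration 2: ..*..*.
iteration 3: .*.**.*
iteration 4: ...**..
iteration 5: ..****.
iteration 5 is ..****., still not uniform .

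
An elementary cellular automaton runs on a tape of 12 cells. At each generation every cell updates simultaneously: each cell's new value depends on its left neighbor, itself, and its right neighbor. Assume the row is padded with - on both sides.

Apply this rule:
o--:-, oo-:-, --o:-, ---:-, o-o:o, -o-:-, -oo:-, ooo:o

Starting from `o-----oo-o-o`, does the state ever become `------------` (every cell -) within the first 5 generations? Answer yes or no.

yes

generation 1: --------o-o-
generation 2: ---------o--
generation 3: ------------
all cells are - at generation 3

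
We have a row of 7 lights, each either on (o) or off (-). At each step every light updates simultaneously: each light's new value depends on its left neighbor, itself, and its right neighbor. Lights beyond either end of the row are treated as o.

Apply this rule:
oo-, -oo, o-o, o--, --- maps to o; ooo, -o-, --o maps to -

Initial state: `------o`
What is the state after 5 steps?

ooooo-o
----ooo
ooo-o--
--oo-o-
o-ooo-o

o-ooo-o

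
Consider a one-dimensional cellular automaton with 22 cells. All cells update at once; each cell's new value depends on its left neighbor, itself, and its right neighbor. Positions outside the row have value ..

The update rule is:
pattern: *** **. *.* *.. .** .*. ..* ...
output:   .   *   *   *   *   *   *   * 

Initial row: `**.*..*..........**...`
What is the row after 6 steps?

step 1: **********************
step 2: *....................*
step 3: **********************  (repeats step 1; period 2)
step 6: *....................*

*....................*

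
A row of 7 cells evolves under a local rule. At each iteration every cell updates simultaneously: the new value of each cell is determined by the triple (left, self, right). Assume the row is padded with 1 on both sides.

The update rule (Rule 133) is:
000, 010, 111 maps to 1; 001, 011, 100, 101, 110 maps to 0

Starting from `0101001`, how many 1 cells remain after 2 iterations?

3

0101000
0101010
count of 1: 3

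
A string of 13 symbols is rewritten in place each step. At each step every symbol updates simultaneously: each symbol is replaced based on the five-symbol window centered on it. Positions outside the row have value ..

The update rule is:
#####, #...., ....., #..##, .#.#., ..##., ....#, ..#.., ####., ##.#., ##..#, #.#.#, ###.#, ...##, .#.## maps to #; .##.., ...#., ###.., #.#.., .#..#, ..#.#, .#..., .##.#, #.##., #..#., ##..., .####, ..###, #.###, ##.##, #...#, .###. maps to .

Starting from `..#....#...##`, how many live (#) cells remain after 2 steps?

#.#.##.#..##.
.###..#..##..
count of #: 6

6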